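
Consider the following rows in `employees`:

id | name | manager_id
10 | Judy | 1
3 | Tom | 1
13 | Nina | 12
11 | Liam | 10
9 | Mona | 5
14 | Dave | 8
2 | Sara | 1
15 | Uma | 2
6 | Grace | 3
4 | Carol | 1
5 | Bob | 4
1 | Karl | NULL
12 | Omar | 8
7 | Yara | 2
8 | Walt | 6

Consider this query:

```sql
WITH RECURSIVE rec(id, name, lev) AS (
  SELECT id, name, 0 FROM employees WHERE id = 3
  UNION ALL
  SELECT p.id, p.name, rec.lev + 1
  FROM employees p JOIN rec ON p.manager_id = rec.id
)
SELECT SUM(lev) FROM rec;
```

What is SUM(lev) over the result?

Base: id=3 (Tom) at lev 0.
Iteration 1: rows with manager_id in {3} -> Grace (id 6, lev 1).
Iteration 2: rows with manager_id in {6} -> Walt (id 8, lev 2).
Iteration 3: rows with manager_id in {8} -> Omar (id 12, lev 3), Dave (id 14, lev 3).
Iteration 4: rows with manager_id in {12,14} -> Nina (id 13, lev 4).
Iteration 5: no rows with manager_id in {13}; recursion stops.
SUM(lev) = 0 + 1 + 2 + 3 + 3 + 4 = 13.

13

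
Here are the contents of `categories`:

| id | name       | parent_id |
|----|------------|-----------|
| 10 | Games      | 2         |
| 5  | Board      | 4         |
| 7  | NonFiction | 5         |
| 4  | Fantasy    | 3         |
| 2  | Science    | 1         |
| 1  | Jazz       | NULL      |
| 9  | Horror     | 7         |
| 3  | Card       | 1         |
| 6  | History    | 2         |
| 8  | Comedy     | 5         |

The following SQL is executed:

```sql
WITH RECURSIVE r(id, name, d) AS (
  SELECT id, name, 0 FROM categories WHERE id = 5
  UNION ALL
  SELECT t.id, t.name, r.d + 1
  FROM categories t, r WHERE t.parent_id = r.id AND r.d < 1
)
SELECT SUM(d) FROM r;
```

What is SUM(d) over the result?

2

Base: id=5 (Board) at d 0.
Iteration 1: rows with parent_id in {5} -> NonFiction (id 7, d 1), Comedy (id 8, d 1).
Iteration 2: d < 1 fails for all current rows; recursion stops.
SUM(d) = 0 + 1 + 1 = 2.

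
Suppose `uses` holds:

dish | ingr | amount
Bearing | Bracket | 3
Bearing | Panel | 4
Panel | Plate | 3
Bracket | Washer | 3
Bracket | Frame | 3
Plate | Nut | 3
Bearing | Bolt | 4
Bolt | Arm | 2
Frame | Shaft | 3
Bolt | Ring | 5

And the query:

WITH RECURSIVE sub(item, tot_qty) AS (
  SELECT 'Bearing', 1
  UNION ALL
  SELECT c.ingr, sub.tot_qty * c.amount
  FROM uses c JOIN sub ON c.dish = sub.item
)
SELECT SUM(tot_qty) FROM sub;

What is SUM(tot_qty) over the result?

133

Base: (Bearing, tot_qty=1).
Iteration 1: components of {Bearing} -> Bolt = 1*4 = 4, Bracket = 1*3 = 3, Panel = 1*4 = 4.
Iteration 2: components of {Bolt,Bracket,Panel} -> Arm = 4*2 = 8, Frame = 3*3 = 9, Plate = 4*3 = 12, Ring = 4*5 = 20, Washer = 3*3 = 9.
Iteration 3: components of {Arm,Frame,Plate,Ring,Washer} -> Nut = 12*3 = 36, Shaft = 9*3 = 27.
Iteration 4: no further components; recursion stops.
SUM(tot_qty) = 1 + 3 + 4 + 4 + 9 + 9 + 12 + 8 + 20 + 27 + 36 = 133.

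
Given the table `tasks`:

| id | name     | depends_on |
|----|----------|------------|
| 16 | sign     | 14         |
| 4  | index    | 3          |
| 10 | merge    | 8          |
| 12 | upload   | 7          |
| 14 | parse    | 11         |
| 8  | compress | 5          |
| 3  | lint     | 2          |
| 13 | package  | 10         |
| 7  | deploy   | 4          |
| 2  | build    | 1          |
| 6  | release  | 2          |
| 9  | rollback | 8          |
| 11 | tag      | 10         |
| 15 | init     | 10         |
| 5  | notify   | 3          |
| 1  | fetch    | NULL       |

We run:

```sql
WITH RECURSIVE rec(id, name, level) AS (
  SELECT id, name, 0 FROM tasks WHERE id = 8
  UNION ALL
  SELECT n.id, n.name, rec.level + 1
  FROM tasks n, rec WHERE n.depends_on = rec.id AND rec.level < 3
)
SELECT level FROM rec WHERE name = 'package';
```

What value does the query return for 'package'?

Base: id=8 (compress) at level 0.
Iteration 1: rows with depends_on in {8} -> rollback (id 9, level 1), merge (id 10, level 1).
Iteration 2: rows with depends_on in {9,10} -> tag (id 11, level 2), package (id 13, level 2), init (id 15, level 2).
Iteration 3: rows with depends_on in {11,13,15} -> parse (id 14, level 3).
Iteration 4: level < 3 fails for all current rows; recursion stops.

2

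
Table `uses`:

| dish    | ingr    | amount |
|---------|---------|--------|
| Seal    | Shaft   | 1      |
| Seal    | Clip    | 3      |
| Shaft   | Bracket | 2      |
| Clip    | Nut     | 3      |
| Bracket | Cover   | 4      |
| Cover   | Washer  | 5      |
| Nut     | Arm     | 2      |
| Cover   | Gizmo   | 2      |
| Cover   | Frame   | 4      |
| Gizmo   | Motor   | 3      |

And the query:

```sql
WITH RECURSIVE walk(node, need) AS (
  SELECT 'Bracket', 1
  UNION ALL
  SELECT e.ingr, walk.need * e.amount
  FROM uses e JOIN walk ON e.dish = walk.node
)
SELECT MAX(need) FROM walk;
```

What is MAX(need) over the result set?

24

Base: (Bracket, need=1).
Iteration 1: components of {Bracket} -> Cover = 1*4 = 4.
Iteration 2: components of {Cover} -> Frame = 4*4 = 16, Gizmo = 4*2 = 8, Washer = 4*5 = 20.
Iteration 3: components of {Frame,Gizmo,Washer} -> Motor = 8*3 = 24.
Iteration 4: no further components; recursion stops.
need values: 1, 4, 20, 8, 16, 24; the maximum is 24.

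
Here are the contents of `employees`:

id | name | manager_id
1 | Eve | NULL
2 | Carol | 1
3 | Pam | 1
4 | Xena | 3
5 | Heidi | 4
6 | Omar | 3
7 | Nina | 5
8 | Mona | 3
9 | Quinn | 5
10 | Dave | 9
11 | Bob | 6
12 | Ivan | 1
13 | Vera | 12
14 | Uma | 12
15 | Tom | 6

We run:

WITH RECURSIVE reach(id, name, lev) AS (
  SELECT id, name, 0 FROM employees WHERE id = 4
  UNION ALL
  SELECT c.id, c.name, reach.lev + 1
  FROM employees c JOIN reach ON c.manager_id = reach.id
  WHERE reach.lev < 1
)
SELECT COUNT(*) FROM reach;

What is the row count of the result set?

Base: id=4 (Xena) at lev 0.
Iteration 1: rows with manager_id in {4} -> Heidi (id 5, lev 1).
Iteration 2: lev < 1 fails for all current rows; recursion stops.
Total rows emitted: 2.

2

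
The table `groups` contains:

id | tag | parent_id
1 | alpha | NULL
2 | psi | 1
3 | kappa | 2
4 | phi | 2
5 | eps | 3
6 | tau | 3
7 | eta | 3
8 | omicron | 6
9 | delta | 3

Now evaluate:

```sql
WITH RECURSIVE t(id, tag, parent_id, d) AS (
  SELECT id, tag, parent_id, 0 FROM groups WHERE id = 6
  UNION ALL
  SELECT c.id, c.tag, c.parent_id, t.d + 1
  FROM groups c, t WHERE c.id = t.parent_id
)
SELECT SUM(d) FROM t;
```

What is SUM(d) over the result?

Base: id=6 (tau), parent_id=3, d 0.
Iteration 1: join on id=3 -> kappa (id 3, parent_id=2, d 1).
Iteration 2: join on id=2 -> psi (id 2, parent_id=1, d 2).
Iteration 3: join on id=1 -> alpha (id 1, parent_id=NULL, d 3).
Iteration 4: parent_id is NULL; no match; recursion stops.
SUM(d) = 0 + 1 + 2 + 3 = 6.

6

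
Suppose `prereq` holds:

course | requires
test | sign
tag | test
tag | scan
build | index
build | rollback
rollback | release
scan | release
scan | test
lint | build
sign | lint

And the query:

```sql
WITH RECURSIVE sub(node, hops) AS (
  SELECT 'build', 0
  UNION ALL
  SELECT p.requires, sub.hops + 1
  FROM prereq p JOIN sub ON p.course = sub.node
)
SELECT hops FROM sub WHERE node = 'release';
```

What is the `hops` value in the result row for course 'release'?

2

Base: (build, hops=0).
Iteration 1: edges from {build} -> (index, hops=1), (rollback, hops=1).
Iteration 2: edges from {index,rollback} -> (release, hops=2).
Iteration 3: no outgoing edges from {release}; recursion stops.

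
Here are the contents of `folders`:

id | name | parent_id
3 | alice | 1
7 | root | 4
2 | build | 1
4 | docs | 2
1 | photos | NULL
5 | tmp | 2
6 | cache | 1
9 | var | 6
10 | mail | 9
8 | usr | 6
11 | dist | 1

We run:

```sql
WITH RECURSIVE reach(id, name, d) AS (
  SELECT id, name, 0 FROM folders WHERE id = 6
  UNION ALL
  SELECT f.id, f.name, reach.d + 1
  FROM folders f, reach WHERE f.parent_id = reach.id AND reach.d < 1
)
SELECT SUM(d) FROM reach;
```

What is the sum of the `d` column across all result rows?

Base: id=6 (cache) at d 0.
Iteration 1: rows with parent_id in {6} -> usr (id 8, d 1), var (id 9, d 1).
Iteration 2: d < 1 fails for all current rows; recursion stops.
SUM(d) = 0 + 1 + 1 = 2.

2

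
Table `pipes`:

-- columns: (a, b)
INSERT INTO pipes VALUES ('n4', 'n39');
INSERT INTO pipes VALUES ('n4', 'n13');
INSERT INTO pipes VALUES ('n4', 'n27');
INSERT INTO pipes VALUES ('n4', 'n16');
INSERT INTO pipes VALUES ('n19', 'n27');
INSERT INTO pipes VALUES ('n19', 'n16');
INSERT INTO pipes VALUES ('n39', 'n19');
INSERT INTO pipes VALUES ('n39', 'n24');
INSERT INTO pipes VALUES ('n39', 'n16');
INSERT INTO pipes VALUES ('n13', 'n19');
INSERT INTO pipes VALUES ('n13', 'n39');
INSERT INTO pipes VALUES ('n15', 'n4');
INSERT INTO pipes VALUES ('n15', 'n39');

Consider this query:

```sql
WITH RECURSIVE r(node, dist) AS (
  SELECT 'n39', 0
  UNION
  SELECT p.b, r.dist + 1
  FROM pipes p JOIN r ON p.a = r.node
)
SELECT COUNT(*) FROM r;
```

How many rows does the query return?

6

Base: (n39, dist=0).
Iteration 1: edges from {n39} -> (n16, dist=1), (n19, dist=1), (n24, dist=1).
Iteration 2: edges from {n16,n19,n24} -> (n16, dist=2), (n27, dist=2).
Iteration 3: no outgoing edges from {n16,n27}; recursion stops.
Total rows emitted: 6.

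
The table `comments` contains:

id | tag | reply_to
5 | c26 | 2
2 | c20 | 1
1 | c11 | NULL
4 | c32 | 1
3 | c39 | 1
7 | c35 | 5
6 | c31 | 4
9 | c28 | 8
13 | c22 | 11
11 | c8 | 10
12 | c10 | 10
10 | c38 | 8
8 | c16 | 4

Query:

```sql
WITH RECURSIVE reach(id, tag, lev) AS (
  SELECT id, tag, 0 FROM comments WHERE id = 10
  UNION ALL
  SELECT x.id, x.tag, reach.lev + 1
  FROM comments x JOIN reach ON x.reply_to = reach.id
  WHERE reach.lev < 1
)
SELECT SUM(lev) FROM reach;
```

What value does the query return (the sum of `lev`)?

Base: id=10 (c38) at lev 0.
Iteration 1: rows with reply_to in {10} -> c8 (id 11, lev 1), c10 (id 12, lev 1).
Iteration 2: lev < 1 fails for all current rows; recursion stops.
SUM(lev) = 0 + 1 + 1 = 2.

2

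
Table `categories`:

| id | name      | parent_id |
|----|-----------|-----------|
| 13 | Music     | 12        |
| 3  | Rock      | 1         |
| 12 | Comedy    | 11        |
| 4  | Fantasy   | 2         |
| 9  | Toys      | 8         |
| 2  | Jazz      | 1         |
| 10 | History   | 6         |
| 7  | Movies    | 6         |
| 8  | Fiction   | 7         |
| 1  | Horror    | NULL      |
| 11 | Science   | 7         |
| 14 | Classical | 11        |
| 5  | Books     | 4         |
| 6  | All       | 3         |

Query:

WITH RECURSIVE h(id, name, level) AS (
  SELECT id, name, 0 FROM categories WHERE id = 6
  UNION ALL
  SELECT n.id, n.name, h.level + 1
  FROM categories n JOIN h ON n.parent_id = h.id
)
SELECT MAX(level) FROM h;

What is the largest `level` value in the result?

4

Base: id=6 (All) at level 0.
Iteration 1: rows with parent_id in {6} -> Movies (id 7, level 1), History (id 10, level 1).
Iteration 2: rows with parent_id in {7,10} -> Fiction (id 8, level 2), Science (id 11, level 2).
Iteration 3: rows with parent_id in {8,11} -> Toys (id 9, level 3), Comedy (id 12, level 3), Classical (id 14, level 3).
Iteration 4: rows with parent_id in {9,12,14} -> Music (id 13, level 4).
Iteration 5: no rows with parent_id in {13}; recursion stops.
level values: 0, 1, 1, 2, 2, 3, 3, 3, 4; the maximum is 4.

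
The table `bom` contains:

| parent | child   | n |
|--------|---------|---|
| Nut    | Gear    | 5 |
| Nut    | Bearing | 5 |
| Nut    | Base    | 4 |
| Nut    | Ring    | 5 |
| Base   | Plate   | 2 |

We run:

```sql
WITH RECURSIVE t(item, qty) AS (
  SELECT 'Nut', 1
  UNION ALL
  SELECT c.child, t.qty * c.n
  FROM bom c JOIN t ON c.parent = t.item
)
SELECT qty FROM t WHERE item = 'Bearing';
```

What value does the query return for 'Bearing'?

5

Base: (Nut, qty=1).
Iteration 1: components of {Nut} -> Base = 1*4 = 4, Bearing = 1*5 = 5, Gear = 1*5 = 5, Ring = 1*5 = 5.
Iteration 2: components of {Base,Bearing,Gear,Ring} -> Plate = 4*2 = 8.
Iteration 3: no further components; recursion stops.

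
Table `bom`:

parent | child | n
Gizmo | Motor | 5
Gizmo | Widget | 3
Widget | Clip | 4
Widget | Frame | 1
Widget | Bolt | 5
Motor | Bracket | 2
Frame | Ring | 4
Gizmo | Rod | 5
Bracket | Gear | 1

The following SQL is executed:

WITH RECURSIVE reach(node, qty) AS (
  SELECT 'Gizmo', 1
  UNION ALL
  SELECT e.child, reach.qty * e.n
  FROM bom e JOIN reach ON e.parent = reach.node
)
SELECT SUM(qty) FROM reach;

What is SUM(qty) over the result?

76

Base: (Gizmo, qty=1).
Iteration 1: components of {Gizmo} -> Motor = 1*5 = 5, Rod = 1*5 = 5, Widget = 1*3 = 3.
Iteration 2: components of {Motor,Rod,Widget} -> Bolt = 3*5 = 15, Bracket = 5*2 = 10, Clip = 3*4 = 12, Frame = 3*1 = 3.
Iteration 3: components of {Bolt,Bracket,Clip,Frame} -> Gear = 10*1 = 10, Ring = 3*4 = 12.
Iteration 4: no further components; recursion stops.
SUM(qty) = 1 + 5 + 3 + 5 + 10 + 12 + 3 + 15 + 10 + 12 = 76.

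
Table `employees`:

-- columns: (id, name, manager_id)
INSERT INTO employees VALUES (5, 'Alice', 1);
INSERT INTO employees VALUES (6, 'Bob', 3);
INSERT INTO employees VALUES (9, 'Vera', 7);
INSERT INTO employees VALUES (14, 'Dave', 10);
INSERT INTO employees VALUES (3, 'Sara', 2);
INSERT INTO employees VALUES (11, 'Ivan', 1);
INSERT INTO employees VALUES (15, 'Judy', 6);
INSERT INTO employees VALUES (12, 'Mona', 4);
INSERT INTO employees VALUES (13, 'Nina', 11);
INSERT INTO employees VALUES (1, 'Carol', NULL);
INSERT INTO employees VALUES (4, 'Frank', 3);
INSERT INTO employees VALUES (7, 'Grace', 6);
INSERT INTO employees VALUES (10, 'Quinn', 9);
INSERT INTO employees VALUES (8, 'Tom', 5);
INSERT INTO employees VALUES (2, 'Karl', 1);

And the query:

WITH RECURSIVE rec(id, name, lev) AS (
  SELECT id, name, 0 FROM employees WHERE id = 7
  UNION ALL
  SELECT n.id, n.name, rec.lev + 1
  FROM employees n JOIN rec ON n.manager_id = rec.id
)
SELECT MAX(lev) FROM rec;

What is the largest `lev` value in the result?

Base: id=7 (Grace) at lev 0.
Iteration 1: rows with manager_id in {7} -> Vera (id 9, lev 1).
Iteration 2: rows with manager_id in {9} -> Quinn (id 10, lev 2).
Iteration 3: rows with manager_id in {10} -> Dave (id 14, lev 3).
Iteration 4: no rows with manager_id in {14}; recursion stops.
lev values: 0, 1, 2, 3; the maximum is 3.

3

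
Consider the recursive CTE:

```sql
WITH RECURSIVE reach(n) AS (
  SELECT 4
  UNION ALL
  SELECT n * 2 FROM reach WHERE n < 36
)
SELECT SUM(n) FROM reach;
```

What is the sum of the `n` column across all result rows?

Base: n=4.
Iteration 1: 4 < 36 holds -> n = 4 * 2 = 8.
Iteration 2: 8 < 36 holds -> n = 8 * 2 = 16.
Iteration 3: 16 < 36 holds -> n = 16 * 2 = 32.
Iteration 4: 32 < 36 holds -> n = 32 * 2 = 64.
Iteration 5: 64 < 36 fails; recursion stops.
SUM(n) = 4 + 8 + 16 + 32 + 64 = 124.

124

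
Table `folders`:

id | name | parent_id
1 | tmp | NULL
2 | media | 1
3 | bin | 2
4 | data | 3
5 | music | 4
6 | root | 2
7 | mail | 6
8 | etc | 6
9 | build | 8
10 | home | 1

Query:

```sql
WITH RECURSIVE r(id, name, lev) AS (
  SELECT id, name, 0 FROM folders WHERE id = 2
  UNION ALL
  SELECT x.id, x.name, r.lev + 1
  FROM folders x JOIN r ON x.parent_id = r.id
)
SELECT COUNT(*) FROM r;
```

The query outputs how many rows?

8

Base: id=2 (media) at lev 0.
Iteration 1: rows with parent_id in {2} -> bin (id 3, lev 1), root (id 6, lev 1).
Iteration 2: rows with parent_id in {3,6} -> data (id 4, lev 2), mail (id 7, lev 2), etc (id 8, lev 2).
Iteration 3: rows with parent_id in {4,7,8} -> music (id 5, lev 3), build (id 9, lev 3).
Iteration 4: no rows with parent_id in {5,9}; recursion stops.
Total rows emitted: 8.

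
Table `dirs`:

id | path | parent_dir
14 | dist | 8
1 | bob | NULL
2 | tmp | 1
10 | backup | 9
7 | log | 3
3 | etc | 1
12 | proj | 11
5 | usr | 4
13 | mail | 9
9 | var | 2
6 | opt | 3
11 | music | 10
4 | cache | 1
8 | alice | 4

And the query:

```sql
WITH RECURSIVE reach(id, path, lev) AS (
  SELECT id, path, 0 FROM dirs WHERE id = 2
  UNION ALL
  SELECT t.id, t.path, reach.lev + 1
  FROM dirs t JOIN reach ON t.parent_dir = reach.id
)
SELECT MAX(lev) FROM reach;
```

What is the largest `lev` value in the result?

4

Base: id=2 (tmp) at lev 0.
Iteration 1: rows with parent_dir in {2} -> var (id 9, lev 1).
Iteration 2: rows with parent_dir in {9} -> backup (id 10, lev 2), mail (id 13, lev 2).
Iteration 3: rows with parent_dir in {10,13} -> music (id 11, lev 3).
Iteration 4: rows with parent_dir in {11} -> proj (id 12, lev 4).
Iteration 5: no rows with parent_dir in {12}; recursion stops.
lev values: 0, 1, 2, 2, 3, 4; the maximum is 4.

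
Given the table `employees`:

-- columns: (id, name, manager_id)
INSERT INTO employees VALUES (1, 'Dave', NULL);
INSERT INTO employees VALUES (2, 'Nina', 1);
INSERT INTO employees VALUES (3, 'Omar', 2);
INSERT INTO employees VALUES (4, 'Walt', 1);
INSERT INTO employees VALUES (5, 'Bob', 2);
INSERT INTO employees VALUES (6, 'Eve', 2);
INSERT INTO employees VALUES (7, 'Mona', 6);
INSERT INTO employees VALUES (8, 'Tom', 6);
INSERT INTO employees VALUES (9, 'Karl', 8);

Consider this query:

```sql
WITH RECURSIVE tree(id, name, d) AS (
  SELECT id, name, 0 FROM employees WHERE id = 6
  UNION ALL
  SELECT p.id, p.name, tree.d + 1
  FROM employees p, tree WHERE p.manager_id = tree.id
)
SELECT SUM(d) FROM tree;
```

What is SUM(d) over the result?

4

Base: id=6 (Eve) at d 0.
Iteration 1: rows with manager_id in {6} -> Mona (id 7, d 1), Tom (id 8, d 1).
Iteration 2: rows with manager_id in {7,8} -> Karl (id 9, d 2).
Iteration 3: no rows with manager_id in {9}; recursion stops.
SUM(d) = 0 + 1 + 1 + 2 = 4.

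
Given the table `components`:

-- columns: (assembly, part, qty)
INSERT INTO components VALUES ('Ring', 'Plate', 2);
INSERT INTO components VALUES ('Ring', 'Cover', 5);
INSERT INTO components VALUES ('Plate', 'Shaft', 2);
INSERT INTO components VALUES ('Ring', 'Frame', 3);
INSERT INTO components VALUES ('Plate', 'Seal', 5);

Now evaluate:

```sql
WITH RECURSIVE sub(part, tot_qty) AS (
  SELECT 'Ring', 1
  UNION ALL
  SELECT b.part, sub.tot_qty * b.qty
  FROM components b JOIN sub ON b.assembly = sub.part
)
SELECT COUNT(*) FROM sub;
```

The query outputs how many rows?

6

Base: (Ring, tot_qty=1).
Iteration 1: components of {Ring} -> Cover = 1*5 = 5, Frame = 1*3 = 3, Plate = 1*2 = 2.
Iteration 2: components of {Cover,Frame,Plate} -> Seal = 2*5 = 10, Shaft = 2*2 = 4.
Iteration 3: no further components; recursion stops.
Total rows emitted: 6.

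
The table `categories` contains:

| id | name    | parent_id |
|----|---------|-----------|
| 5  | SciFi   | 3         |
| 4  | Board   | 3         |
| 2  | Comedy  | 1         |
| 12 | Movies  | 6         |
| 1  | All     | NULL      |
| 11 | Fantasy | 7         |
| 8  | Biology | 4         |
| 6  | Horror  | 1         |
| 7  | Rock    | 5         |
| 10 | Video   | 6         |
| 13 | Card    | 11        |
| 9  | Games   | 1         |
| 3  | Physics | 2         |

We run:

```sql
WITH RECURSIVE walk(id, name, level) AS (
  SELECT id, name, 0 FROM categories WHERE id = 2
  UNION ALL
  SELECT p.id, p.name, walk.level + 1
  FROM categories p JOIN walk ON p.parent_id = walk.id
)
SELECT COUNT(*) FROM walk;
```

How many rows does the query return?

Base: id=2 (Comedy) at level 0.
Iteration 1: rows with parent_id in {2} -> Physics (id 3, level 1).
Iteration 2: rows with parent_id in {3} -> Board (id 4, level 2), SciFi (id 5, level 2).
Iteration 3: rows with parent_id in {4,5} -> Rock (id 7, level 3), Biology (id 8, level 3).
Iteration 4: rows with parent_id in {7,8} -> Fantasy (id 11, level 4).
Iteration 5: rows with parent_id in {11} -> Card (id 13, level 5).
Iteration 6: no rows with parent_id in {13}; recursion stops.
Total rows emitted: 8.

8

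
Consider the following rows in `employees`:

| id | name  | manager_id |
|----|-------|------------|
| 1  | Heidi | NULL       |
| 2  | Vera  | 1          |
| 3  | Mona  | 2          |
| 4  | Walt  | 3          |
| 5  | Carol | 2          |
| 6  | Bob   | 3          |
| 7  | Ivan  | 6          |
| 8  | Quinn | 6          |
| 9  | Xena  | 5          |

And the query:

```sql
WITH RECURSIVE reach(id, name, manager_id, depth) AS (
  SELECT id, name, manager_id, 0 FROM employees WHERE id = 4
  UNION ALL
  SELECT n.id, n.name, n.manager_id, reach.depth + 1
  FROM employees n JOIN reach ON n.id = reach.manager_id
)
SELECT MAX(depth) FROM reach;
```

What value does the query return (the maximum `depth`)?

3

Base: id=4 (Walt), manager_id=3, depth 0.
Iteration 1: join on id=3 -> Mona (id 3, manager_id=2, depth 1).
Iteration 2: join on id=2 -> Vera (id 2, manager_id=1, depth 2).
Iteration 3: join on id=1 -> Heidi (id 1, manager_id=NULL, depth 3).
Iteration 4: manager_id is NULL; no match; recursion stops.
depth values: 0, 1, 2, 3; the maximum is 3.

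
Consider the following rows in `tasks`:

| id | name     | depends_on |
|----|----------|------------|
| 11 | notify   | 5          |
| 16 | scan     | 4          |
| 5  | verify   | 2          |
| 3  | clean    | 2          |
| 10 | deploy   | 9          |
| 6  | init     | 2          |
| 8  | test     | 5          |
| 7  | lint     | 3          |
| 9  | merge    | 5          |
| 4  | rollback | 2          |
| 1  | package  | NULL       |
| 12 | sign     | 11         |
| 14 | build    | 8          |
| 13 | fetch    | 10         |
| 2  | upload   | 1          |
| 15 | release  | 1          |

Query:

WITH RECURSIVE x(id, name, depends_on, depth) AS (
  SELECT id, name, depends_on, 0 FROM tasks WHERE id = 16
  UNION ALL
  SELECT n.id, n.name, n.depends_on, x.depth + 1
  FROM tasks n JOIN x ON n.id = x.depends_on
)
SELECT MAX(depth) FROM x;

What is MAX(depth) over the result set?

3

Base: id=16 (scan), depends_on=4, depth 0.
Iteration 1: join on id=4 -> rollback (id 4, depends_on=2, depth 1).
Iteration 2: join on id=2 -> upload (id 2, depends_on=1, depth 2).
Iteration 3: join on id=1 -> package (id 1, depends_on=NULL, depth 3).
Iteration 4: depends_on is NULL; no match; recursion stops.
depth values: 0, 1, 2, 3; the maximum is 3.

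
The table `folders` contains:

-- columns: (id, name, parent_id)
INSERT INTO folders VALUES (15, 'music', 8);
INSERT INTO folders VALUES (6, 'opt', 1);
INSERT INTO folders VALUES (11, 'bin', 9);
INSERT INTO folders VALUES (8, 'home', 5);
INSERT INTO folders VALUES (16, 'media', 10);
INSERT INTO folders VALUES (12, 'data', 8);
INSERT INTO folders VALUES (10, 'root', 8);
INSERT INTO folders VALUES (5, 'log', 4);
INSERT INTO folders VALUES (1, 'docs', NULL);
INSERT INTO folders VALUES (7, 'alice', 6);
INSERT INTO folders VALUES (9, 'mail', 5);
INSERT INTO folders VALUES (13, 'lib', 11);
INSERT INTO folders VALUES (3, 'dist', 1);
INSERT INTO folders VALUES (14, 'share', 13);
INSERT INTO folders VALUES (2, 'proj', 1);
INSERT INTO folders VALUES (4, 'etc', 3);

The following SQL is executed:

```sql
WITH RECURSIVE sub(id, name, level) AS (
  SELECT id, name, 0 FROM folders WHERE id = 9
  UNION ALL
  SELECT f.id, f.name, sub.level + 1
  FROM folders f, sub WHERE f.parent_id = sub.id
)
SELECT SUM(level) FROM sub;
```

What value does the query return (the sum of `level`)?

Base: id=9 (mail) at level 0.
Iteration 1: rows with parent_id in {9} -> bin (id 11, level 1).
Iteration 2: rows with parent_id in {11} -> lib (id 13, level 2).
Iteration 3: rows with parent_id in {13} -> share (id 14, level 3).
Iteration 4: no rows with parent_id in {14}; recursion stops.
SUM(level) = 0 + 1 + 2 + 3 = 6.

6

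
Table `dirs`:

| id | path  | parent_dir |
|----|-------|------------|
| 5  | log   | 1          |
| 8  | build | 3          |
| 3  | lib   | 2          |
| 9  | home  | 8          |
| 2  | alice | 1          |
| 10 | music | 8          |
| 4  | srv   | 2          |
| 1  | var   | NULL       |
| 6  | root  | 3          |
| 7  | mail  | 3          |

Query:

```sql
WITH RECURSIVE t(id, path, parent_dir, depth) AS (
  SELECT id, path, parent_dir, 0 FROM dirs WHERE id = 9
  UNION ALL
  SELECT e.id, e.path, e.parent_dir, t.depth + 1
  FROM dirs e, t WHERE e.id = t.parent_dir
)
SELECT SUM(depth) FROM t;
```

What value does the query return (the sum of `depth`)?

Base: id=9 (home), parent_dir=8, depth 0.
Iteration 1: join on id=8 -> build (id 8, parent_dir=3, depth 1).
Iteration 2: join on id=3 -> lib (id 3, parent_dir=2, depth 2).
Iteration 3: join on id=2 -> alice (id 2, parent_dir=1, depth 3).
Iteration 4: join on id=1 -> var (id 1, parent_dir=NULL, depth 4).
Iteration 5: parent_dir is NULL; no match; recursion stops.
SUM(depth) = 0 + 1 + 2 + 3 + 4 = 10.

10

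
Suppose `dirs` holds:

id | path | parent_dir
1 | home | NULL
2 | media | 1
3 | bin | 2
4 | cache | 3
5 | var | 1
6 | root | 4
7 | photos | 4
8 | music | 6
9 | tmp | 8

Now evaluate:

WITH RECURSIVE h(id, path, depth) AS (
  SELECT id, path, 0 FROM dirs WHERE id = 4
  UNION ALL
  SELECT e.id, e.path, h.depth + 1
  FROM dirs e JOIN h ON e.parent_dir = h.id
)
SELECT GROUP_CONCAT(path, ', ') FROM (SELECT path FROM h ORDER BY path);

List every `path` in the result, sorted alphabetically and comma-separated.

cache, music, photos, root, tmp

Base: id=4 (cache) at depth 0.
Iteration 1: rows with parent_dir in {4} -> root (id 6, depth 1), photos (id 7, depth 1).
Iteration 2: rows with parent_dir in {6,7} -> music (id 8, depth 2).
Iteration 3: rows with parent_dir in {8} -> tmp (id 9, depth 3).
Iteration 4: no rows with parent_dir in {9}; recursion stops.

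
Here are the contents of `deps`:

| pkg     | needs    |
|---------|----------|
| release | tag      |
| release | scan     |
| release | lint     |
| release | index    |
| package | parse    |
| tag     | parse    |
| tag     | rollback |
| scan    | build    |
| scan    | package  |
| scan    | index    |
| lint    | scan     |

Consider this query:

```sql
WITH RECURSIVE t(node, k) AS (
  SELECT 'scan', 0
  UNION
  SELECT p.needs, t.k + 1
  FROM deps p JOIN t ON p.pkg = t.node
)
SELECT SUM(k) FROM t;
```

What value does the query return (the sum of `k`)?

Base: (scan, k=0).
Iteration 1: edges from {scan} -> (build, k=1), (index, k=1), (package, k=1).
Iteration 2: edges from {build,index,package} -> (parse, k=2).
Iteration 3: no outgoing edges from {parse}; recursion stops.
SUM(k) = 0 + 1 + 1 + 1 + 2 = 5.

5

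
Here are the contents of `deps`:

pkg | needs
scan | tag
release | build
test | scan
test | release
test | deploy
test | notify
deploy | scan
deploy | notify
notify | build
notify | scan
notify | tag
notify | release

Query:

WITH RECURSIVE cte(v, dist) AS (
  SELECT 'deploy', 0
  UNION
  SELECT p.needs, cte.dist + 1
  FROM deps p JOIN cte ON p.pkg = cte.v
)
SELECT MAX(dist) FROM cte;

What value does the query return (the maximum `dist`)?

Base: (deploy, dist=0).
Iteration 1: edges from {deploy} -> (notify, dist=1), (scan, dist=1).
Iteration 2: edges from {notify,scan} -> (build, dist=2), (release, dist=2), (scan, dist=2), (tag, dist=2). [UNION drops 1 duplicate row(s)]
Iteration 3: edges from {build,release,scan,tag} -> (build, dist=3), (tag, dist=3).
Iteration 4: no outgoing edges from {build,tag}; recursion stops.
dist values: 0, 1, 1, 2, 2, 2, 2, 3, 3; the maximum is 3.

3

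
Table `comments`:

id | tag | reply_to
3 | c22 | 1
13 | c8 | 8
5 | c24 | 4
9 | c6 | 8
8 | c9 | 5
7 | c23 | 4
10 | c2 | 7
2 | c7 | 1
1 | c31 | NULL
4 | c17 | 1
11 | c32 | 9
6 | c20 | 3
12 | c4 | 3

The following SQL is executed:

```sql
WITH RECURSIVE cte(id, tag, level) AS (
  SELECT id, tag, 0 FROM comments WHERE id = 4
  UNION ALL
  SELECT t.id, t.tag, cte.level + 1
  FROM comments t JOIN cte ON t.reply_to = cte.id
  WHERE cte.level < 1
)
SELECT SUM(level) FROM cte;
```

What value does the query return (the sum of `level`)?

2

Base: id=4 (c17) at level 0.
Iteration 1: rows with reply_to in {4} -> c24 (id 5, level 1), c23 (id 7, level 1).
Iteration 2: level < 1 fails for all current rows; recursion stops.
SUM(level) = 0 + 1 + 1 = 2.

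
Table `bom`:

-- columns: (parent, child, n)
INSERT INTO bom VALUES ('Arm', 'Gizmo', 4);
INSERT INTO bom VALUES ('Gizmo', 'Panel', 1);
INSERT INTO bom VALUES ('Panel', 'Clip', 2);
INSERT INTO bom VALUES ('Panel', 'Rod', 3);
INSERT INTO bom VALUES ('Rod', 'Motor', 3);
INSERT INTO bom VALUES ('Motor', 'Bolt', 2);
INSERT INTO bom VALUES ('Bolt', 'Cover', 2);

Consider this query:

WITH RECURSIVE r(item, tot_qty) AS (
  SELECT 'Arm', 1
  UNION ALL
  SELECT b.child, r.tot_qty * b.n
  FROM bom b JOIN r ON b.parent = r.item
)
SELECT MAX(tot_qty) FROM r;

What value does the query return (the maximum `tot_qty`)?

144

Base: (Arm, tot_qty=1).
Iteration 1: components of {Arm} -> Gizmo = 1*4 = 4.
Iteration 2: components of {Gizmo} -> Panel = 4*1 = 4.
Iteration 3: components of {Panel} -> Clip = 4*2 = 8, Rod = 4*3 = 12.
Iteration 4: components of {Clip,Rod} -> Motor = 12*3 = 36.
Iteration 5: components of {Motor} -> Bolt = 36*2 = 72.
Iteration 6: components of {Bolt} -> Cover = 72*2 = 144.
Iteration 7: no further components; recursion stops.
tot_qty values: 1, 4, 4, 8, 12, 36, 72, 144; the maximum is 144.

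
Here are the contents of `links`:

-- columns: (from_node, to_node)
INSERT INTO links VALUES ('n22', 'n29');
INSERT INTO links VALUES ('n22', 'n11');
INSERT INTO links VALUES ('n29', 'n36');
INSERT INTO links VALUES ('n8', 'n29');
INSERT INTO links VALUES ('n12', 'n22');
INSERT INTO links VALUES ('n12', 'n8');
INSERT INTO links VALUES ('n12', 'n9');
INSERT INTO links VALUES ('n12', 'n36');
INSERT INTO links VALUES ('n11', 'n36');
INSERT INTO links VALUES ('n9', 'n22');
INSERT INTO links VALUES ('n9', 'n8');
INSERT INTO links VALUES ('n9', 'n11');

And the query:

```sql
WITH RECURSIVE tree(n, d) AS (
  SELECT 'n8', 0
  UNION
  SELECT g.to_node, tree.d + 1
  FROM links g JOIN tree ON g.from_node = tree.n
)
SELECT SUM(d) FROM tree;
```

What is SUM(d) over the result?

Base: (n8, d=0).
Iteration 1: edges from {n8} -> (n29, d=1).
Iteration 2: edges from {n29} -> (n36, d=2).
Iteration 3: no outgoing edges from {n36}; recursion stops.
SUM(d) = 0 + 1 + 2 = 3.

3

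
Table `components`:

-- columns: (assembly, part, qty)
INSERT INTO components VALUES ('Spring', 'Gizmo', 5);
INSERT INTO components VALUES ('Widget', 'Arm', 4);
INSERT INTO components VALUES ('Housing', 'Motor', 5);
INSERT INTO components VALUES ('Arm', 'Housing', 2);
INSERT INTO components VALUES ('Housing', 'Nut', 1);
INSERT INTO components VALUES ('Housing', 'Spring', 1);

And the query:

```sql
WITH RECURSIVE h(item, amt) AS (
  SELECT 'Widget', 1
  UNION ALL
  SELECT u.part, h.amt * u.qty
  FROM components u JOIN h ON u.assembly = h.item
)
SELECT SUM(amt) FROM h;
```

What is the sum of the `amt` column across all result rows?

109

Base: (Widget, amt=1).
Iteration 1: components of {Widget} -> Arm = 1*4 = 4.
Iteration 2: components of {Arm} -> Housing = 4*2 = 8.
Iteration 3: components of {Housing} -> Motor = 8*5 = 40, Nut = 8*1 = 8, Spring = 8*1 = 8.
Iteration 4: components of {Motor,Nut,Spring} -> Gizmo = 8*5 = 40.
Iteration 5: no further components; recursion stops.
SUM(amt) = 1 + 4 + 8 + 8 + 8 + 40 + 40 = 109.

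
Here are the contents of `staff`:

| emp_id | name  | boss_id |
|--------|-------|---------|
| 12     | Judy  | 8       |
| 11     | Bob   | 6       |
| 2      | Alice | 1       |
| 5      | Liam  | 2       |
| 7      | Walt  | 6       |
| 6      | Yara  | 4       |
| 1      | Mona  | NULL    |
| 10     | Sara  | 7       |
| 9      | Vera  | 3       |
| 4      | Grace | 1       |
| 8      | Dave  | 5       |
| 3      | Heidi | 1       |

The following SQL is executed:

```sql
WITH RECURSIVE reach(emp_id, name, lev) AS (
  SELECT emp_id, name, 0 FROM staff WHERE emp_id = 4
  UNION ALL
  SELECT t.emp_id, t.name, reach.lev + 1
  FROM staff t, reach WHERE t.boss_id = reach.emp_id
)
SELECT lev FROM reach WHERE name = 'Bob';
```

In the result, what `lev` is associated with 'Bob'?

2

Base: emp_id=4 (Grace) at lev 0.
Iteration 1: rows with boss_id in {4} -> Yara (id 6, lev 1).
Iteration 2: rows with boss_id in {6} -> Walt (id 7, lev 2), Bob (id 11, lev 2).
Iteration 3: rows with boss_id in {7,11} -> Sara (id 10, lev 3).
Iteration 4: no rows with boss_id in {10}; recursion stops.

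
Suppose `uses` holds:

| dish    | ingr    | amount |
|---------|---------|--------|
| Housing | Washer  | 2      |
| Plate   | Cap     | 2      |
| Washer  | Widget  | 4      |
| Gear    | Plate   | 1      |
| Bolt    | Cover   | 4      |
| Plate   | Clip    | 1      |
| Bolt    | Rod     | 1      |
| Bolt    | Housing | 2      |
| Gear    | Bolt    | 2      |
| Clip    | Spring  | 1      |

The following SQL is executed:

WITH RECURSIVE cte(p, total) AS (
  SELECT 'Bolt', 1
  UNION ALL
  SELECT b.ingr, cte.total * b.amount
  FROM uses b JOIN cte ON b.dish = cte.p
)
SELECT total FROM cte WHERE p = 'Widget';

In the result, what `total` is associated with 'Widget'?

Base: (Bolt, total=1).
Iteration 1: components of {Bolt} -> Cover = 1*4 = 4, Housing = 1*2 = 2, Rod = 1*1 = 1.
Iteration 2: components of {Cover,Housing,Rod} -> Washer = 2*2 = 4.
Iteration 3: components of {Washer} -> Widget = 4*4 = 16.
Iteration 4: no further components; recursion stops.

16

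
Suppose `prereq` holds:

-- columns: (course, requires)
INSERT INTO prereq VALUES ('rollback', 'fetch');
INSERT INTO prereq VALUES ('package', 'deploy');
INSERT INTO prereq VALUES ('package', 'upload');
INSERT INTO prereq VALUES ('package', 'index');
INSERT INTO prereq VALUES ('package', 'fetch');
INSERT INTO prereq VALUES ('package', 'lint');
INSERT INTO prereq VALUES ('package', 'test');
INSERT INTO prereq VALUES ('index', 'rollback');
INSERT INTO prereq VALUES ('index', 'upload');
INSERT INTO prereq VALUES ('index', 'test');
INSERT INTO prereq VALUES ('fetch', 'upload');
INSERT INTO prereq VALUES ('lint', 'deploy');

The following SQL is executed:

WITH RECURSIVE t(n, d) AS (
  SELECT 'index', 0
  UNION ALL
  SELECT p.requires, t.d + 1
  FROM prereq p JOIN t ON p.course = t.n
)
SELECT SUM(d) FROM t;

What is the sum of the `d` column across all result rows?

Base: (index, d=0).
Iteration 1: edges from {index} -> (rollback, d=1), (test, d=1), (upload, d=1).
Iteration 2: edges from {rollback,test,upload} -> (fetch, d=2).
Iteration 3: edges from {fetch} -> (upload, d=3).
Iteration 4: no outgoing edges from {upload}; recursion stops.
SUM(d) = 0 + 1 + 1 + 1 + 2 + 3 = 8.

8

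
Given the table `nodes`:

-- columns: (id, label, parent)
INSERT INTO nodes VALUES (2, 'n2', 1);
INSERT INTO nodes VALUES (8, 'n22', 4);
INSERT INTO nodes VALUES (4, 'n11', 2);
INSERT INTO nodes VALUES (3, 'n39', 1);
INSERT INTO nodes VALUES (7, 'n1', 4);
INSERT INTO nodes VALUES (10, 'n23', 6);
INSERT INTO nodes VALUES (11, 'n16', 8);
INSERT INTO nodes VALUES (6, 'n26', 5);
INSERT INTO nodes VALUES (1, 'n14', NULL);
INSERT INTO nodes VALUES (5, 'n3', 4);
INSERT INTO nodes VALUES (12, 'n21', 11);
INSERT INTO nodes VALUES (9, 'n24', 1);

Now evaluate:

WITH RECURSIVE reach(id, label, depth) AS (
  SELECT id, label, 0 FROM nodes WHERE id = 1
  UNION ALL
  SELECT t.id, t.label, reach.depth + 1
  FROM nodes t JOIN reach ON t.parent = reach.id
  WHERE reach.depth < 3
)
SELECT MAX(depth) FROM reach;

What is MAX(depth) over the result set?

3

Base: id=1 (n14) at depth 0.
Iteration 1: rows with parent in {1} -> n2 (id 2, depth 1), n39 (id 3, depth 1), n24 (id 9, depth 1).
Iteration 2: rows with parent in {2,3,9} -> n11 (id 4, depth 2).
Iteration 3: rows with parent in {4} -> n3 (id 5, depth 3), n1 (id 7, depth 3), n22 (id 8, depth 3).
Iteration 4: depth < 3 fails for all current rows; recursion stops.
depth values: 0, 1, 1, 1, 2, 3, 3, 3; the maximum is 3.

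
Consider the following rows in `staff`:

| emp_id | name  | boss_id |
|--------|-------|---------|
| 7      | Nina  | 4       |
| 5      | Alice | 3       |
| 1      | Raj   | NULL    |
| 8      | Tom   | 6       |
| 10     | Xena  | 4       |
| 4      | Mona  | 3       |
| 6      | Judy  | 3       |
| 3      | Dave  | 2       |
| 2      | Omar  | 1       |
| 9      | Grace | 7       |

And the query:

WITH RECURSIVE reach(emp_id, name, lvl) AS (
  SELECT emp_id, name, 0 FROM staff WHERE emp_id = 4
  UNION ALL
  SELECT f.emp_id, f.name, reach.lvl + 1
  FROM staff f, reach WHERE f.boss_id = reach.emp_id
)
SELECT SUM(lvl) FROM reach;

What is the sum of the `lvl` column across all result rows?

Base: emp_id=4 (Mona) at lvl 0.
Iteration 1: rows with boss_id in {4} -> Nina (id 7, lvl 1), Xena (id 10, lvl 1).
Iteration 2: rows with boss_id in {7,10} -> Grace (id 9, lvl 2).
Iteration 3: no rows with boss_id in {9}; recursion stops.
SUM(lvl) = 0 + 1 + 1 + 2 = 4.

4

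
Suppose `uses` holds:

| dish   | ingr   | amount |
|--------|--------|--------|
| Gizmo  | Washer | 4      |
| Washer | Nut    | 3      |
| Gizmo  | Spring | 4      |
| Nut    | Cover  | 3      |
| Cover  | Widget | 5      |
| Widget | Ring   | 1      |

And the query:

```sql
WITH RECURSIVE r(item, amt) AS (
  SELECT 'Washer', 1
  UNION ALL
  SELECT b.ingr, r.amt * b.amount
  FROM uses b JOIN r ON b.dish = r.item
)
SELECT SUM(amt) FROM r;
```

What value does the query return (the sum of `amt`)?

Base: (Washer, amt=1).
Iteration 1: components of {Washer} -> Nut = 1*3 = 3.
Iteration 2: components of {Nut} -> Cover = 3*3 = 9.
Iteration 3: components of {Cover} -> Widget = 9*5 = 45.
Iteration 4: components of {Widget} -> Ring = 45*1 = 45.
Iteration 5: no further components; recursion stops.
SUM(amt) = 1 + 3 + 9 + 45 + 45 = 103.

103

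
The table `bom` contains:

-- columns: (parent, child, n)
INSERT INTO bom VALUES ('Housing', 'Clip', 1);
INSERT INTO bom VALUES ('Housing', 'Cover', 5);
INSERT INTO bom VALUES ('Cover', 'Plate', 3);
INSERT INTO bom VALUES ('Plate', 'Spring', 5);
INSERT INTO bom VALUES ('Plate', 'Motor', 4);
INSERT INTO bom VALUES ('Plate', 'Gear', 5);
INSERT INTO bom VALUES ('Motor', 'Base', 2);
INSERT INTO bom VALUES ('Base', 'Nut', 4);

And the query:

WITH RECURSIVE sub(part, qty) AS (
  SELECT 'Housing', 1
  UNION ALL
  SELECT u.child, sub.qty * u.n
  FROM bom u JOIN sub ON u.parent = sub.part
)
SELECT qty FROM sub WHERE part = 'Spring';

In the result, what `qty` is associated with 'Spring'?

Base: (Housing, qty=1).
Iteration 1: components of {Housing} -> Clip = 1*1 = 1, Cover = 1*5 = 5.
Iteration 2: components of {Clip,Cover} -> Plate = 5*3 = 15.
Iteration 3: components of {Plate} -> Gear = 15*5 = 75, Motor = 15*4 = 60, Spring = 15*5 = 75.
Iteration 4: components of {Gear,Motor,Spring} -> Base = 60*2 = 120.
Iteration 5: components of {Base} -> Nut = 120*4 = 480.
Iteration 6: no further components; recursion stops.

75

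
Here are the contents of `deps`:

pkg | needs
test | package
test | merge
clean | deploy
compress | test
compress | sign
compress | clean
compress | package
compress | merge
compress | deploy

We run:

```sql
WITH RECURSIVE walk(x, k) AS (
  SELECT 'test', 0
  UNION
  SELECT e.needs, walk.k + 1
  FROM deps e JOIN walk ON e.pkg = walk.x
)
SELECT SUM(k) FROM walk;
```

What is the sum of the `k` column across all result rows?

Base: (test, k=0).
Iteration 1: edges from {test} -> (merge, k=1), (package, k=1).
Iteration 2: no outgoing edges from {merge,package}; recursion stops.
SUM(k) = 0 + 1 + 1 = 2.

2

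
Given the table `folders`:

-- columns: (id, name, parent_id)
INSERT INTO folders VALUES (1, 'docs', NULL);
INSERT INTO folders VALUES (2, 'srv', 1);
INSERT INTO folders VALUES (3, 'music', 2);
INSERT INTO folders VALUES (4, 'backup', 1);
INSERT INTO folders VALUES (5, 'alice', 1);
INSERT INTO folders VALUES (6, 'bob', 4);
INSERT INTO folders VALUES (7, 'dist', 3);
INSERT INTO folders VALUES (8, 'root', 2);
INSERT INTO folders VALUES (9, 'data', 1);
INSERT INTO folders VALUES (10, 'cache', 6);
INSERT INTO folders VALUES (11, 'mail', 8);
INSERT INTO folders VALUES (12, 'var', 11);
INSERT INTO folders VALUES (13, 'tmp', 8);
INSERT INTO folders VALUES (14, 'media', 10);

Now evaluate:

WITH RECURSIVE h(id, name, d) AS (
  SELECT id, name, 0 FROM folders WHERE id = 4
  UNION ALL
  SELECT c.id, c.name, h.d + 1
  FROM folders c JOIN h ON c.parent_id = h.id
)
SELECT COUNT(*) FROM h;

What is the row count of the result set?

Base: id=4 (backup) at d 0.
Iteration 1: rows with parent_id in {4} -> bob (id 6, d 1).
Iteration 2: rows with parent_id in {6} -> cache (id 10, d 2).
Iteration 3: rows with parent_id in {10} -> media (id 14, d 3).
Iteration 4: no rows with parent_id in {14}; recursion stops.
Total rows emitted: 4.

4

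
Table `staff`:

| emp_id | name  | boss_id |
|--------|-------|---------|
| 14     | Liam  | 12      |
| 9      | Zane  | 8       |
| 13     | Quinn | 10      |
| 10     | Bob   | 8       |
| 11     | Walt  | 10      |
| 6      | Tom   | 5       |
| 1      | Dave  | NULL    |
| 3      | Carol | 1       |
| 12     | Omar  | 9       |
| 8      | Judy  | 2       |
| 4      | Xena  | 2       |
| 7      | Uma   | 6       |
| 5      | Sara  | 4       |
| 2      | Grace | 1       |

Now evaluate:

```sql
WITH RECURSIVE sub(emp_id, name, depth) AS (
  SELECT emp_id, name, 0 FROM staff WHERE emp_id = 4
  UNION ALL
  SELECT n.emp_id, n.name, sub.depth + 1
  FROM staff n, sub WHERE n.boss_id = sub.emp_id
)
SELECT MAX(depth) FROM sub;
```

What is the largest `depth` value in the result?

Base: emp_id=4 (Xena) at depth 0.
Iteration 1: rows with boss_id in {4} -> Sara (id 5, depth 1).
Iteration 2: rows with boss_id in {5} -> Tom (id 6, depth 2).
Iteration 3: rows with boss_id in {6} -> Uma (id 7, depth 3).
Iteration 4: no rows with boss_id in {7}; recursion stops.
depth values: 0, 1, 2, 3; the maximum is 3.

3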